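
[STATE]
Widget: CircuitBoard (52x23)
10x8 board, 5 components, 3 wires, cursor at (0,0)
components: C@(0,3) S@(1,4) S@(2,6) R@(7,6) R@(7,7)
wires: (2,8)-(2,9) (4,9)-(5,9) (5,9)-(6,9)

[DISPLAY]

   0 1 2 3 4 5 6 7 8 9                              
0  [.]          C                                   
                                                    
1                   S                               
                                                    
2                           S       · ─ ·           
                                                    
3                                                   
                                                    
4                                       ·           
                                        │           
5                                       ·           
                                        │           
6                                       ·           
                                                    
7                           R   R                   
Cursor: (0,0)                                       
                                                    
                                                    
                                                    
                                                    
                                                    
                                                    


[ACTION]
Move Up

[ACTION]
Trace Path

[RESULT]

   0 1 2 3 4 5 6 7 8 9                              
0  [.]          C                                   
                                                    
1                   S                               
                                                    
2                           S       · ─ ·           
                                                    
3                                                   
                                                    
4                                       ·           
                                        │           
5                                       ·           
                                        │           
6                                       ·           
                                                    
7                           R   R                   
Cursor: (0,0)  Trace: No connections                
                                                    
                                                    
                                                    
                                                    
                                                    
                                                    


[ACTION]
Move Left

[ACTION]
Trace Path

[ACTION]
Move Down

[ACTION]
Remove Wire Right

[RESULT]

   0 1 2 3 4 5 6 7 8 9                              
0               C                                   
                                                    
1  [.]              S                               
                                                    
2                           S       · ─ ·           
                                                    
3                                                   
                                                    
4                                       ·           
                                        │           
5                                       ·           
                                        │           
6                                       ·           
                                                    
7                           R   R                   
Cursor: (1,0)  Trace: No connections                
                                                    
                                                    
                                                    
                                                    
                                                    
                                                    


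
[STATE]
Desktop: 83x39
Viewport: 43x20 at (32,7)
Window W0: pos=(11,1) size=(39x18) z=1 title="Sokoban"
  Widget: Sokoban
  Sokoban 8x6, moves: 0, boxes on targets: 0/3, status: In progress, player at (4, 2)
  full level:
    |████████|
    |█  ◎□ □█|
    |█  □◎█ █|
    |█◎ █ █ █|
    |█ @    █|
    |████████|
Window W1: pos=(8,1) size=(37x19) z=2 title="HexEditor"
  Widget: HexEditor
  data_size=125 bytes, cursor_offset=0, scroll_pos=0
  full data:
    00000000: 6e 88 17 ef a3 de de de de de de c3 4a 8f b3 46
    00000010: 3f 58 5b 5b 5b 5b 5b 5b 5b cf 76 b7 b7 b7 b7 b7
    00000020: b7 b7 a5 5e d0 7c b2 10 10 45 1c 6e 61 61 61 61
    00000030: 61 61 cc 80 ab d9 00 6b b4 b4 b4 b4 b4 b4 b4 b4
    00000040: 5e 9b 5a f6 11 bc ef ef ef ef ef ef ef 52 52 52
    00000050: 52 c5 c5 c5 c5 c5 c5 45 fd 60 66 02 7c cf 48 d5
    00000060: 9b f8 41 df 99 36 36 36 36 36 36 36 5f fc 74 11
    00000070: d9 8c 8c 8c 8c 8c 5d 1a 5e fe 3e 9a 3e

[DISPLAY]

b d9 00 6b  ┃    ┃                         
1 bc ef ef  ┃    ┃                         
5 c5 c5 45  ┃    ┃                         
9 36 36 36  ┃    ┃                         
c 8c 5d 1a  ┃    ┃                         
            ┃    ┃                         
            ┃    ┃                         
            ┃    ┃                         
            ┃    ┃                         
            ┃    ┃                         
            ┃    ┃                         
            ┃━━━━┛                         
━━━━━━━━━━━━┛                              
                                           
                                           
                                           
                                           
                                           
                                           
                                           


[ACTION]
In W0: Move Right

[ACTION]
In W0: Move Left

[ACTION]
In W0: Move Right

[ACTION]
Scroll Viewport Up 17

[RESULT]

                                           
━━━━━━━━━━━━┓━━━━┓                         
            ┃    ┃                         
────────────┨────┨                         
3 de de de  ┃    ┃                         
b 5b 5b 5b  ┃    ┃                         
0 7c b2 10  ┃    ┃                         
b d9 00 6b  ┃    ┃                         
1 bc ef ef  ┃    ┃                         
5 c5 c5 45  ┃    ┃                         
9 36 36 36  ┃    ┃                         
c 8c 5d 1a  ┃    ┃                         
            ┃    ┃                         
            ┃    ┃                         
            ┃    ┃                         
            ┃    ┃                         
            ┃    ┃                         
            ┃    ┃                         
            ┃━━━━┛                         
━━━━━━━━━━━━┛                              


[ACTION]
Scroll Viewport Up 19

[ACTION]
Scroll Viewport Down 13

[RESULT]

            ┃    ┃                         
            ┃    ┃                         
            ┃    ┃                         
            ┃    ┃                         
            ┃    ┃                         
            ┃━━━━┛                         
━━━━━━━━━━━━┛                              
                                           
                                           
                                           
                                           
                                           
                                           
                                           
                                           
                                           
                                           
                                           
                                           
                                           


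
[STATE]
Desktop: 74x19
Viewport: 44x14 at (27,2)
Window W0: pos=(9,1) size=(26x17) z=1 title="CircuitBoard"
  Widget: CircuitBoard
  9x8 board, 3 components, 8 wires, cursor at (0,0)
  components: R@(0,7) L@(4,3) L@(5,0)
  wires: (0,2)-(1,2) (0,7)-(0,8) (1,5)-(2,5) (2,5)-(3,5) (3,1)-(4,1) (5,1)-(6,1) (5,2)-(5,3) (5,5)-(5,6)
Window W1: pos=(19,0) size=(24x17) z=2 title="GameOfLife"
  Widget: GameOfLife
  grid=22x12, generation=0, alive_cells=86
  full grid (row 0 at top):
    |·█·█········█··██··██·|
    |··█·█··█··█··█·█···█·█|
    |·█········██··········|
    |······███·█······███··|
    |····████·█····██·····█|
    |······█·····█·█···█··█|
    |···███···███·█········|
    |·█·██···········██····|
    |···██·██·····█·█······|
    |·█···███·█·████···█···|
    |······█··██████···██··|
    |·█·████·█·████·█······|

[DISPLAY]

───────────────┨                            
               ┃                            
·····█··██··██·┃                            
█··█··█·█···█·█┃                            
···██··········┃                            
██·█······███··┃                            
█·█····██·····█┃                            
·····█·█···█··█┃                            
··███·█········┃                            
·········██····┃                            
█·····█·█······┃                            
█·█·████···█···┃                            
··██████···██··┃                            
·█·████·█······┃                            


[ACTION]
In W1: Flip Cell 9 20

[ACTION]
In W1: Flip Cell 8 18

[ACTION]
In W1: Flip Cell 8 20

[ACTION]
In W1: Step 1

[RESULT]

───────────────┨                            
               ┃                            
·······███··██·┃                            
···█·█·███··█··┃                            
·█·██·······██·┃                            
·█·██······█···┃                            
··█···███·█·██·┃                            
███·██·██······┃                            
···████···█····┃                            
···█·█·█·██····┃                            
██····█·██·█···┃                            
··█·····█·██·█·┃                            
········█··██··┃                            
█··············┃                            


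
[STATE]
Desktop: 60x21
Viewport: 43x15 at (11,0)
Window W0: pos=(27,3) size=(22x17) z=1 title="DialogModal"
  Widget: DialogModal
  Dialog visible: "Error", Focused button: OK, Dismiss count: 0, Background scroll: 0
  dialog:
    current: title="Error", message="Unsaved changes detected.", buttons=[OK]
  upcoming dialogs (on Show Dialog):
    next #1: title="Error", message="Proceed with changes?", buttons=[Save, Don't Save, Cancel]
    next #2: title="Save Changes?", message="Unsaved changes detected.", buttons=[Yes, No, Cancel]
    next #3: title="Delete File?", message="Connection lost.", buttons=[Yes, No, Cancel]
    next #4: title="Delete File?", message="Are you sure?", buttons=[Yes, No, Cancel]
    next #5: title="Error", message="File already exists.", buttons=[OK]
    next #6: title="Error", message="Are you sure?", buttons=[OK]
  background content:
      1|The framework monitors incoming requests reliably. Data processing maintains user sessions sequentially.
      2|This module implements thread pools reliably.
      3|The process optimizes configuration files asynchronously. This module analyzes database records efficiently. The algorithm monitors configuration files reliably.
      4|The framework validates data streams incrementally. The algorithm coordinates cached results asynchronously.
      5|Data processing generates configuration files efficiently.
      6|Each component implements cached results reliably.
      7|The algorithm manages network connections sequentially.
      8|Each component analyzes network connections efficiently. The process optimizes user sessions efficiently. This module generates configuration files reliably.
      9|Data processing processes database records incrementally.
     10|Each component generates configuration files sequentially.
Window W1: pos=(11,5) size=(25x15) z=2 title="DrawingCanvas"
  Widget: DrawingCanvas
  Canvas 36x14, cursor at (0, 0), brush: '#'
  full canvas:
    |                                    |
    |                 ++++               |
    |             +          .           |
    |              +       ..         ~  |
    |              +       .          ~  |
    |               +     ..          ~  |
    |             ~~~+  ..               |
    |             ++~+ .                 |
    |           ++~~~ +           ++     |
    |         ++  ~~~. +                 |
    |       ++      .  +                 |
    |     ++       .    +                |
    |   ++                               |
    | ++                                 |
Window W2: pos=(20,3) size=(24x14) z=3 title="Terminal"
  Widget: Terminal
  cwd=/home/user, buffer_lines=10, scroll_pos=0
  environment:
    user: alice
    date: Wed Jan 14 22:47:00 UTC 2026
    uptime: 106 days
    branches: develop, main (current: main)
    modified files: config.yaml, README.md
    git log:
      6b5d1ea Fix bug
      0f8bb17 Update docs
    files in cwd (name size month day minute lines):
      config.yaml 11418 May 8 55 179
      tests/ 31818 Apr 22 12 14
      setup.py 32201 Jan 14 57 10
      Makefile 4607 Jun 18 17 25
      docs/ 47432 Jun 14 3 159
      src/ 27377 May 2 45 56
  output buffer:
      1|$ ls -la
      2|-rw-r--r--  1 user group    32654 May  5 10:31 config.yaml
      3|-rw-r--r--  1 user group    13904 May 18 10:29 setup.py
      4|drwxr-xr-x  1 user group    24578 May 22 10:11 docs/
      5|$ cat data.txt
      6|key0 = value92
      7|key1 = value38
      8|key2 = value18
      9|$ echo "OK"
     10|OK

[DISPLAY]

                                           
                                           
                                           
         ┏━━━━━━━━━━━━━━━━━━━━━━┓━━━━┓     
         ┃ Terminal             ┃    ┃     
┏━━━━━━━━┠──────────────────────┨────┨     
┃ Drawing┃$ ls -la              ┃nito┃     
┠────────┃-rw-r--r--  1 user gro┃emen┃     
┃+       ┃-rw-r--r--  1 user gro┃mize┃     
┃        ┃drwxr-xr-x  1 user gro┃lida┃     
┃        ┃$ cat data.txt        ┃─┐ne┃     
┃        ┃key0 = value92        ┃ │le┃     
┃        ┃key1 = value38        ┃e│ge┃     
┃        ┃key2 = value18        ┃ │ly┃     
┃        ┃$ echo "OK"           ┃─┘oc┃     


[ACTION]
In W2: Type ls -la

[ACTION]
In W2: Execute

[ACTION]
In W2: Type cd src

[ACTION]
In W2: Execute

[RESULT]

                                           
                                           
                                           
         ┏━━━━━━━━━━━━━━━━━━━━━━┓━━━━┓     
         ┃ Terminal             ┃    ┃     
┏━━━━━━━━┠──────────────────────┨────┨     
┃ Drawing┃$ ls -la              ┃nito┃     
┠────────┃-rw-r--r--  1 alice gr┃emen┃     
┃+       ┃drwxr-xr-x  1 alice gr┃mize┃     
┃        ┃-rw-r--r--  1 alice gr┃lida┃     
┃        ┃-rw-r--r--  1 alice gr┃─┐ne┃     
┃        ┃drwxr-xr-x  1 alice gr┃ │le┃     
┃        ┃drwxr-xr-x  1 alice gr┃e│ge┃     
┃        ┃$ cd src              ┃ │ly┃     
┃        ┃                      ┃─┘oc┃     


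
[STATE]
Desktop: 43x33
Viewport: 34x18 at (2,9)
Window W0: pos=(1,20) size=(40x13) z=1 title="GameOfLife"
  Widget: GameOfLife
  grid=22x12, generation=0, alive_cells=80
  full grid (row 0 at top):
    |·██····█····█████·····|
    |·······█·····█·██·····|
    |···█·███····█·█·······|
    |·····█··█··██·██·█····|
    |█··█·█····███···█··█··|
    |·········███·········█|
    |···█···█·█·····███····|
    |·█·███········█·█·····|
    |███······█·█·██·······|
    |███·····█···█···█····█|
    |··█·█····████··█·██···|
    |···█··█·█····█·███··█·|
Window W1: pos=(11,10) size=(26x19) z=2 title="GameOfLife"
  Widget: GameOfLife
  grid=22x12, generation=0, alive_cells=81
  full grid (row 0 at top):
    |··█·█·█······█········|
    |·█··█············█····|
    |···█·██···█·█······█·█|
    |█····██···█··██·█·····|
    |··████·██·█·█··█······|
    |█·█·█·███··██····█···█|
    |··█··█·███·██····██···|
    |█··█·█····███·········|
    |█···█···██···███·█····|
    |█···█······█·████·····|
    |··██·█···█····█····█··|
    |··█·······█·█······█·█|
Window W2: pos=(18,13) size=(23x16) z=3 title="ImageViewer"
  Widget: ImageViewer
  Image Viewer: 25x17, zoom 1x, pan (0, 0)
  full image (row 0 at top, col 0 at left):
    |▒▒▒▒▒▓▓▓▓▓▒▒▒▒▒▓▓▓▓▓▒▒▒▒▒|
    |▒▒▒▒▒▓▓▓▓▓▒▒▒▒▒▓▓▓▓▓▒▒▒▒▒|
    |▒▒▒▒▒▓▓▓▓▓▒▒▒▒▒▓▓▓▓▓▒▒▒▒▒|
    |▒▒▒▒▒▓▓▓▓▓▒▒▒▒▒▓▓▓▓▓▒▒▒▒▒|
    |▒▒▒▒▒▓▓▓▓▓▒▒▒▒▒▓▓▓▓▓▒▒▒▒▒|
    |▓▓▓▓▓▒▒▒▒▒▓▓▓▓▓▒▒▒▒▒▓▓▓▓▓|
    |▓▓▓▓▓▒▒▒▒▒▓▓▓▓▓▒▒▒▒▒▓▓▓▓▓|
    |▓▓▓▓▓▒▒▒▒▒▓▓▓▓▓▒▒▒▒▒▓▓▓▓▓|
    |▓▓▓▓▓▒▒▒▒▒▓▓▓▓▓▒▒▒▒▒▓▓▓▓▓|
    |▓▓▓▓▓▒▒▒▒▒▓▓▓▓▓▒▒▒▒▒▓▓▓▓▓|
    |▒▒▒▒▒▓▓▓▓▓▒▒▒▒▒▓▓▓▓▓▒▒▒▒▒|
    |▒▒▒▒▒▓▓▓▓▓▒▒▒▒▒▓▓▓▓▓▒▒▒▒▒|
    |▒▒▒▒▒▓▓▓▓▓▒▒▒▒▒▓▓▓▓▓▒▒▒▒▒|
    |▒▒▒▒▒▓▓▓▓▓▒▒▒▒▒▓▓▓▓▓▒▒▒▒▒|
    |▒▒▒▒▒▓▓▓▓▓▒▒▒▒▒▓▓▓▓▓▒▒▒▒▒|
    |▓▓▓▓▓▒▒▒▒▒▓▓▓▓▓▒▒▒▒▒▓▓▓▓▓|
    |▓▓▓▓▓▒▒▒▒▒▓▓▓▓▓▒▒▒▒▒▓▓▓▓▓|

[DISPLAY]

                                  
         ┏━━━━━━━━━━━━━━━━━━━━━━━━
         ┃ GameOfLife             
         ┠────────────────────────
         ┃Gen: 0┏━━━━━━━━━━━━━━━━━
         ┃··█·█·┃ ImageViewer     
         ┃·█··█·┠─────────────────
         ┃···█·█┃▒▒▒▒▒▓▓▓▓▓▒▒▒▒▒▓▓
         ┃█····█┃▒▒▒▒▒▓▓▓▓▓▒▒▒▒▒▓▓
         ┃··████┃▒▒▒▒▒▓▓▓▓▓▒▒▒▒▒▓▓
         ┃█·█·█·┃▒▒▒▒▒▓▓▓▓▓▒▒▒▒▒▓▓
━━━━━━━━━┃··█··█┃▒▒▒▒▒▓▓▓▓▓▒▒▒▒▒▓▓
 GameOfLi┃█··█·█┃▓▓▓▓▓▒▒▒▒▒▓▓▓▓▓▒▒
─────────┃█···█·┃▓▓▓▓▓▒▒▒▒▒▓▓▓▓▓▒▒
Gen: 0   ┃█···█·┃▓▓▓▓▓▒▒▒▒▒▓▓▓▓▓▒▒
···█·███·┃··██·█┃▓▓▓▓▓▒▒▒▒▒▓▓▓▓▓▒▒
·····█··█┃··█···┃▓▓▓▓▓▒▒▒▒▒▓▓▓▓▓▒▒
█··█·█···┃      ┃▒▒▒▒▒▓▓▓▓▓▒▒▒▒▒▓▓


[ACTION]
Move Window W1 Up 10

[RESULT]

         ┃█·█·█·███··██····█···█  
         ┃··█··█·███·██····██···  
         ┃█··█·█····███·········  
         ┃█···█···██···███·█····  
         ┃█···█·┏━━━━━━━━━━━━━━━━━
         ┃··██·█┃ ImageViewer     
         ┃··█···┠─────────────────
         ┃      ┃▒▒▒▒▒▓▓▓▓▓▒▒▒▒▒▓▓
         ┃      ┃▒▒▒▒▒▓▓▓▓▓▒▒▒▒▒▓▓
         ┗━━━━━━┃▒▒▒▒▒▓▓▓▓▓▒▒▒▒▒▓▓
                ┃▒▒▒▒▒▓▓▓▓▓▒▒▒▒▒▓▓
━━━━━━━━━━━━━━━━┃▒▒▒▒▒▓▓▓▓▓▒▒▒▒▒▓▓
 GameOfLife     ┃▓▓▓▓▓▒▒▒▒▒▓▓▓▓▓▒▒
────────────────┃▓▓▓▓▓▒▒▒▒▒▓▓▓▓▓▒▒
Gen: 0          ┃▓▓▓▓▓▒▒▒▒▒▓▓▓▓▓▒▒
···█·███····█·█·┃▓▓▓▓▓▒▒▒▒▒▓▓▓▓▓▒▒
·····█··█··██·██┃▓▓▓▓▓▒▒▒▒▒▓▓▓▓▓▒▒
█··█·█····███···┃▒▒▒▒▒▓▓▓▓▓▒▒▒▒▒▓▓


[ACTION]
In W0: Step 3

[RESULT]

         ┃█·█·█·███··██····█···█  
         ┃··█··█·███·██····██···  
         ┃█··█·█····███·········  
         ┃█···█···██···███·█····  
         ┃█···█·┏━━━━━━━━━━━━━━━━━
         ┃··██·█┃ ImageViewer     
         ┃··█···┠─────────────────
         ┃      ┃▒▒▒▒▒▓▓▓▓▓▒▒▒▒▒▓▓
         ┃      ┃▒▒▒▒▒▓▓▓▓▓▒▒▒▒▒▓▓
         ┗━━━━━━┃▒▒▒▒▒▓▓▓▓▓▒▒▒▒▒▓▓
                ┃▒▒▒▒▒▓▓▓▓▓▒▒▒▒▒▓▓
━━━━━━━━━━━━━━━━┃▒▒▒▒▒▓▓▓▓▓▒▒▒▒▒▓▓
 GameOfLife     ┃▓▓▓▓▓▒▒▒▒▒▓▓▓▓▓▒▒
────────────────┃▓▓▓▓▓▒▒▒▒▒▓▓▓▓▓▒▒
Gen: 3          ┃▓▓▓▓▓▒▒▒▒▒▓▓▓▓▓▒▒
····██···█·█··██┃▓▓▓▓▓▒▒▒▒▒▓▓▓▓▓▒▒
·······█···█·███┃▓▓▓▓▓▒▒▒▒▒▓▓▓▓▓▒▒
····███···█··██·┃▒▒▒▒▒▓▓▓▓▓▒▒▒▒▒▓▓


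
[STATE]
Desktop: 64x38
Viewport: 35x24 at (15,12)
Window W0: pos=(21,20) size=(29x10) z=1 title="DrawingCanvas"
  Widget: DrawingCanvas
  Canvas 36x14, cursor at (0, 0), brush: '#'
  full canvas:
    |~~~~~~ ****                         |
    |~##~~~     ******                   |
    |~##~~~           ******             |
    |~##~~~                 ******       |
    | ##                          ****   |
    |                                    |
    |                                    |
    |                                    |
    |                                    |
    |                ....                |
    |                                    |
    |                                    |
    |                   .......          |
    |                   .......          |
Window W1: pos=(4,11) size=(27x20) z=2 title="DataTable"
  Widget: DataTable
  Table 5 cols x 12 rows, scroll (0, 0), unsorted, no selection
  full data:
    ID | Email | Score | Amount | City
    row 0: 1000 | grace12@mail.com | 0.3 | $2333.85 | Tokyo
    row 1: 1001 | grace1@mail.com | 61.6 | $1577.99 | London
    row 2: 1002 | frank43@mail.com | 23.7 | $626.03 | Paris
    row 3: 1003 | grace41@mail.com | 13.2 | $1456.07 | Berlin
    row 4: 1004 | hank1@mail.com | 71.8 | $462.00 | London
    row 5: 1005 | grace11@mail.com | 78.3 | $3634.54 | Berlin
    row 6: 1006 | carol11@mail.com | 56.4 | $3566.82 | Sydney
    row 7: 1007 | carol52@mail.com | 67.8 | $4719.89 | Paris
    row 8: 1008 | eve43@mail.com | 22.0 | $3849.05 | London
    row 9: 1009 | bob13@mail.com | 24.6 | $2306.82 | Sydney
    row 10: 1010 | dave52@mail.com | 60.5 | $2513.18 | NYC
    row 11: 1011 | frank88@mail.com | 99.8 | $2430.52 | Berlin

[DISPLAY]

               ┃                   
───────────────┨                   
           │Sco┃                   
───────────┼───┃                   
12@mail.com│0.3┃                   
1@mail.com │61.┃                   
43@mail.com│23.┃                   
41@mail.com│13.┃                   
@mail.com  │71.┃━━━━━━━━━━━━━━━━━━┓
11@mail.com│78.┃anvas             ┃
11@mail.com│56.┃──────────────────┨
52@mail.com│67.┃**                ┃
@mail.com  │22.┃  ******          ┃
@mail.com  │24.┃        ******    ┃
2@mail.com │60.┃              ****┃
88@mail.com│99.┃                  ┃
               ┃                  ┃
               ┃━━━━━━━━━━━━━━━━━━┛
━━━━━━━━━━━━━━━┛                   
                                   
                                   
                                   
                                   
                                   


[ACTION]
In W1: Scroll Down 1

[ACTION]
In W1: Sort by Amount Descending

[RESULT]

               ┃                   
───────────────┨                   
           │Sco┃                   
───────────┼───┃                   
52@mail.com│67.┃                   
@mail.com  │22.┃                   
11@mail.com│78.┃                   
11@mail.com│56.┃                   
2@mail.com │60.┃━━━━━━━━━━━━━━━━━━┓
88@mail.com│99.┃anvas             ┃
12@mail.com│0.3┃──────────────────┨
@mail.com  │24.┃**                ┃
1@mail.com │61.┃  ******          ┃
41@mail.com│13.┃        ******    ┃
43@mail.com│23.┃              ****┃
@mail.com  │71.┃                  ┃
               ┃                  ┃
               ┃━━━━━━━━━━━━━━━━━━┛
━━━━━━━━━━━━━━━┛                   
                                   
                                   
                                   
                                   
                                   


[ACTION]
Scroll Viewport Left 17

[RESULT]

    ┃ DataTable               ┃    
    ┠─────────────────────────┨    
    ┃ID  │Email           │Sco┃    
    ┃────┼────────────────┼───┃    
    ┃1007│carol52@mail.com│67.┃    
    ┃1008│eve43@mail.com  │22.┃    
    ┃1005│grace11@mail.com│78.┃    
    ┃1006│carol11@mail.com│56.┃    
    ┃1010│dave52@mail.com │60.┃━━━━
    ┃1011│frank88@mail.com│99.┃anva
    ┃1000│grace12@mail.com│0.3┃────
    ┃1009│bob13@mail.com  │24.┃**  
    ┃1001│grace1@mail.com │61.┃  **
    ┃1003│grace41@mail.com│13.┃    
    ┃1002│frank43@mail.com│23.┃    
    ┃1004│hank1@mail.com  │71.┃    
    ┃                         ┃    
    ┃                         ┃━━━━
    ┗━━━━━━━━━━━━━━━━━━━━━━━━━┛    
                                   
                                   
                                   
                                   
                                   


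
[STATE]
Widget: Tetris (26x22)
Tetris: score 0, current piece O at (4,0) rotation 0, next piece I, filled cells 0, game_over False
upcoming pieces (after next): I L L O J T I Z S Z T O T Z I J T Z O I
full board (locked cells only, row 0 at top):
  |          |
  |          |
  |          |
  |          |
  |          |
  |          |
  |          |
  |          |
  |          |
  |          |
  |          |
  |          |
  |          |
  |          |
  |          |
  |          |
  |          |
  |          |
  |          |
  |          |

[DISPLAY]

    ▓▓    │Next:          
    ▓▓    │████           
          │               
          │               
          │               
          │               
          │Score:         
          │0              
          │               
          │               
          │               
          │               
          │               
          │               
          │               
          │               
          │               
          │               
          │               
          │               
          │               
          │               


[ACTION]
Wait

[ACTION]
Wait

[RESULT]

          │Next:          
          │████           
    ▓▓    │               
    ▓▓    │               
          │               
          │               
          │Score:         
          │0              
          │               
          │               
          │               
          │               
          │               
          │               
          │               
          │               
          │               
          │               
          │               
          │               
          │               
          │               


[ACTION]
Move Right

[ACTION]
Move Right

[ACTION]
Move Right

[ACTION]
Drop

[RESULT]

          │Next:          
          │████           
          │               
       ▓▓ │               
       ▓▓ │               
          │               
          │Score:         
          │0              
          │               
          │               
          │               
          │               
          │               
          │               
          │               
          │               
          │               
          │               
          │               
          │               
          │               
          │               


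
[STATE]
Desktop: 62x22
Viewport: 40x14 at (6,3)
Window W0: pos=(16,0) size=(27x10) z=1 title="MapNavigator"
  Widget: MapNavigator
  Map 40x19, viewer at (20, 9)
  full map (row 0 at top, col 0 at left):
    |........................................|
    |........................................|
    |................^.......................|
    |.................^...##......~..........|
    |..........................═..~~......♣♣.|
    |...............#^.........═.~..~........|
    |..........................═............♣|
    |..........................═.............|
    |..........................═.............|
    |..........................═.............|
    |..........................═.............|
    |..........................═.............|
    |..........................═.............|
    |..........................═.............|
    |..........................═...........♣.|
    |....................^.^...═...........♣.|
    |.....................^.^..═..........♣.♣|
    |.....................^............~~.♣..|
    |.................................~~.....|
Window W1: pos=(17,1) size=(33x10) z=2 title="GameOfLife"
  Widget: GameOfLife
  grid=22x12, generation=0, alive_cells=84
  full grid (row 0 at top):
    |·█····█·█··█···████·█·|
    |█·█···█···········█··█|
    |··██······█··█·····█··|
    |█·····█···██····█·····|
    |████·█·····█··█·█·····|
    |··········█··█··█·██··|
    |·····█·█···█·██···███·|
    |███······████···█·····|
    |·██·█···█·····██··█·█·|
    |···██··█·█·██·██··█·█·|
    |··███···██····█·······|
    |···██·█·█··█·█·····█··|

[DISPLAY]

          ┃┠────────────────────────────
          ┃┃Gen: 0                      
          ┃┃█·····█···██····█·····      
          ┃┃████·█·····█··█·█·····      
          ┃┃··········█··█··█·██··      
          ┃┃·····█·█···█·██···███·      
          ┗┃███······████···█·····      
           ┗━━━━━━━━━━━━━━━━━━━━━━━━━━━━
                                        
                                        
                                        
                                        
                                        
                                        


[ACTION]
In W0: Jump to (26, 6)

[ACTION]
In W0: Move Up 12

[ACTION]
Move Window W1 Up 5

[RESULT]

          ┃┃Gen: 0                      
          ┃┃█·····█···██····█·····      
          ┃┃████·█·····█··█·█·····      
          ┃┃··········█··█··█·██··      
          ┃┃·····█·█···█·██···███·      
          ┃┃███······████···█·····      
          ┗┗━━━━━━━━━━━━━━━━━━━━━━━━━━━━
                                        
                                        
                                        
                                        
                                        
                                        
                                        


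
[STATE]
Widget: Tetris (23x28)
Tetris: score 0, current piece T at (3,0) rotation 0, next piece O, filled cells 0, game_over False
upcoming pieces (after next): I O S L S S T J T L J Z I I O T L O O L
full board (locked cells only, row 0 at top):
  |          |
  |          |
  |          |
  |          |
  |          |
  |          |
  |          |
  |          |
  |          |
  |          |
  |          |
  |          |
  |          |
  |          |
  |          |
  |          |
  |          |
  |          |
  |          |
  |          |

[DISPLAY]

    ▒     │Next:       
   ▒▒▒    │▓▓          
          │▓▓          
          │            
          │            
          │            
          │Score:      
          │0           
          │            
          │            
          │            
          │            
          │            
          │            
          │            
          │            
          │            
          │            
          │            
          │            
          │            
          │            
          │            
          │            
          │            
          │            
          │            
          │            


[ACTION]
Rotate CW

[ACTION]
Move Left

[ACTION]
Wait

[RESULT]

          │Next:       
  ▒       │▓▓          
  ▒▒      │▓▓          
  ▒       │            
          │            
          │            
          │Score:      
          │0           
          │            
          │            
          │            
          │            
          │            
          │            
          │            
          │            
          │            
          │            
          │            
          │            
          │            
          │            
          │            
          │            
          │            
          │            
          │            
          │            


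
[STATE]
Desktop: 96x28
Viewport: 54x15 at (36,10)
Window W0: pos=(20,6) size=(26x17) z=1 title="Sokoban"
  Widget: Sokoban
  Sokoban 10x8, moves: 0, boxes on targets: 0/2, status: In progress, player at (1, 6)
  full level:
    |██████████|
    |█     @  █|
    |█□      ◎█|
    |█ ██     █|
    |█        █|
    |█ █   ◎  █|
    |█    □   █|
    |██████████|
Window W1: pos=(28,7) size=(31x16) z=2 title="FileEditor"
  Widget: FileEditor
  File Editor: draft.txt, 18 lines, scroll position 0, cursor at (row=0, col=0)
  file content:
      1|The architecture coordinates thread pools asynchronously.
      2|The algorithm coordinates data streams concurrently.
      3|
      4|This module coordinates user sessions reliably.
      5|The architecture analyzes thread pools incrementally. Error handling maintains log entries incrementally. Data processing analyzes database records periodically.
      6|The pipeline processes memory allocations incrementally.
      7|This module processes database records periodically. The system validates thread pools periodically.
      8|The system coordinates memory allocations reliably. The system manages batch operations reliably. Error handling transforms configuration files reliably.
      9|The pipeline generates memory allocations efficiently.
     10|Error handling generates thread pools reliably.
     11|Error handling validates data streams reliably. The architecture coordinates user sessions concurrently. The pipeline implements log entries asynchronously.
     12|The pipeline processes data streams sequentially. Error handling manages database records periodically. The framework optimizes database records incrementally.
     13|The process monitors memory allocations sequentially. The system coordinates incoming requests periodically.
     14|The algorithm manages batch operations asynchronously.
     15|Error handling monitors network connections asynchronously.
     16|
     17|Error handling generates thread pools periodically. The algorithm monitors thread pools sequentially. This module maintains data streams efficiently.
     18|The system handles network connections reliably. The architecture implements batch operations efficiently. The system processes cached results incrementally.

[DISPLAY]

hitecture coordinates▲┃                               
orithm coordinates da█┃                               
                     ░┃                               
dule coordinates user░┃                               
hitecture analyzes th░┃                               
eline processes memor░┃                               
dule processes databa░┃                               
tem coordinates memor░┃                               
eline generates memor░┃                               
andling generates thr░┃                               
andling validates dat░┃                               
eline processes data ▼┃                               
━━━━━━━━━━━━━━━━━━━━━━┛                               
                                                      
                                                      


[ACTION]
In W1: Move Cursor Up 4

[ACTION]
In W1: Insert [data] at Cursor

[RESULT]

 architecture coordin▲┃                               
orithm coordinates da█┃                               
                     ░┃                               
dule coordinates user░┃                               
hitecture analyzes th░┃                               
eline processes memor░┃                               
dule processes databa░┃                               
tem coordinates memor░┃                               
eline generates memor░┃                               
andling generates thr░┃                               
andling validates dat░┃                               
eline processes data ▼┃                               
━━━━━━━━━━━━━━━━━━━━━━┛                               
                                                      
                                                      


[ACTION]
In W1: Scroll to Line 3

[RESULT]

                     ▲┃                               
dule coordinates user░┃                               
hitecture analyzes th░┃                               
eline processes memor░┃                               
dule processes databa█┃                               
tem coordinates memor░┃                               
eline generates memor░┃                               
andling generates thr░┃                               
andling validates dat░┃                               
eline processes data ░┃                               
cess monitors memory ░┃                               
orithm manages batch ▼┃                               
━━━━━━━━━━━━━━━━━━━━━━┛                               
                                                      
                                                      
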